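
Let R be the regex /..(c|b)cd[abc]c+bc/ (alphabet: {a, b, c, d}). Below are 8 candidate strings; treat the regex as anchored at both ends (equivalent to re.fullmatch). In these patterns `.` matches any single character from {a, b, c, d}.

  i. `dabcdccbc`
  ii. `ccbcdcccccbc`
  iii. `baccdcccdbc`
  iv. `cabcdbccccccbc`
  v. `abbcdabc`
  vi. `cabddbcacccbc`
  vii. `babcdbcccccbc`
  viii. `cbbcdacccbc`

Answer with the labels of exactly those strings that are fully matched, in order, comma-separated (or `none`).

i. `dabcdccbc` → match
ii. `ccbcdcccccbc` → match
iii. `baccdcccdbc` → no match — must end with `cbc`
iv → match
v. `abbcdabc` → no match — must end with `cbc`
vi → no match
vii → match
viii. `cbbcdacccbc` → match

i, ii, iv, vii, viii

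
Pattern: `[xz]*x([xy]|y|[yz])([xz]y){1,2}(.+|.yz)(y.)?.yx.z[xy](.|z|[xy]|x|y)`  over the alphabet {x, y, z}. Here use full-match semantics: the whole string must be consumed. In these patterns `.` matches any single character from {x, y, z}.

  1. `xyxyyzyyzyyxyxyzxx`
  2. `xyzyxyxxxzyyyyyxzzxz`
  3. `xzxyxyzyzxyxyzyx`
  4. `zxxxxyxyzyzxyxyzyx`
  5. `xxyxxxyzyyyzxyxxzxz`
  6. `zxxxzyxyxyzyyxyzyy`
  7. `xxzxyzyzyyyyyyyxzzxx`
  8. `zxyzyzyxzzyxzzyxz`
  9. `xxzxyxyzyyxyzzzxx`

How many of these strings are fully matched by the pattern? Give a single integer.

6

1 → match
2 → match
3 → match
4 → match
5 → no match
6 → match
7 → match
8 → no match
9 → no match
Total matched: 6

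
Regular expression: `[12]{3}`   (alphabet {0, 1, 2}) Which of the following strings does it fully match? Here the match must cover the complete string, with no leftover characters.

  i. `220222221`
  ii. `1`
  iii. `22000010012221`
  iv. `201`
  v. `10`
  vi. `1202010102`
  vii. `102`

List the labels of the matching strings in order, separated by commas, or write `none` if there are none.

none

i → no match
ii → no match
iii → no match
iv → no match
v → no match
vi → no match
vii → no match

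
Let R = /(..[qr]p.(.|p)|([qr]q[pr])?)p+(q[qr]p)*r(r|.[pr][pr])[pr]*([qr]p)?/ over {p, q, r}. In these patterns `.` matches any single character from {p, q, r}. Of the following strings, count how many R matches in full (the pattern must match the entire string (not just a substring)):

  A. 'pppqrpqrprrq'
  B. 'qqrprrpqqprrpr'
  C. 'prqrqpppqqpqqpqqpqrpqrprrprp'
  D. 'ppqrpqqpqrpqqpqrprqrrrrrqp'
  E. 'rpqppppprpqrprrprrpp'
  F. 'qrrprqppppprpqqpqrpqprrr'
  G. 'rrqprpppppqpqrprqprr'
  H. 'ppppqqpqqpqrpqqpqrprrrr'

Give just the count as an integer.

A → no match
B → match
C → no match
D → match
E → no match
F → no match
G → no match
H → match
Total matched: 3

3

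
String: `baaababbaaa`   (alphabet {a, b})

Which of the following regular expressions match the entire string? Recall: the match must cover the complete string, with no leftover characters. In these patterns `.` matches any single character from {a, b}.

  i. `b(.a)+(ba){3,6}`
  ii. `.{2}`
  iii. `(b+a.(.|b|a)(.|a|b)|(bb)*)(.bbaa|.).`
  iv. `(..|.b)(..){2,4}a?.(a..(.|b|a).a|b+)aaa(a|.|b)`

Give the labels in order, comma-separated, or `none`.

i → no match — must end with `ba`
ii → no match
iii → match
iv → no match

iii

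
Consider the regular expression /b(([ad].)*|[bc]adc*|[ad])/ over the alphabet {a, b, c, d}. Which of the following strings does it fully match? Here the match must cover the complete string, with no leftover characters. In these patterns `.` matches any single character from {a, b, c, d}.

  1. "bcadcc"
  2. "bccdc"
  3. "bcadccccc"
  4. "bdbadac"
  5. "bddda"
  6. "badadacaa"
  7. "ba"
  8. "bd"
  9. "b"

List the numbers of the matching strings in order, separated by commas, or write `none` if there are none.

1. "bcadcc" → match
2. "bccdc" → no match
3. "bcadccccc" → match
4. "bdbadac" → match
5. "bddda" → match
6. "badadacaa" → match
7. "ba" → match
8. "bd" → match
9. "b" → match

1, 3, 4, 5, 6, 7, 8, 9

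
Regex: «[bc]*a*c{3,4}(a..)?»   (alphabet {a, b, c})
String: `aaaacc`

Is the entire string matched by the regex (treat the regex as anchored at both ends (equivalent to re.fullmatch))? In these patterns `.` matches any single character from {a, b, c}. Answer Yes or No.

No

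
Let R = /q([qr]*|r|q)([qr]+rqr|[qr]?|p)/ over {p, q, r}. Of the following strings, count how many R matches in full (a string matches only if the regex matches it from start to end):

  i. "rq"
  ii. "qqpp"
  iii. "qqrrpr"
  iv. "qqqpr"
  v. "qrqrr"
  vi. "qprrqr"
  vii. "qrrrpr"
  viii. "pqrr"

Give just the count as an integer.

1

i → no match — must start with "q"
ii → no match
iii → no match
iv → no match
v → match
vi → no match
vii → no match
viii → no match — must start with "q"
Total matched: 1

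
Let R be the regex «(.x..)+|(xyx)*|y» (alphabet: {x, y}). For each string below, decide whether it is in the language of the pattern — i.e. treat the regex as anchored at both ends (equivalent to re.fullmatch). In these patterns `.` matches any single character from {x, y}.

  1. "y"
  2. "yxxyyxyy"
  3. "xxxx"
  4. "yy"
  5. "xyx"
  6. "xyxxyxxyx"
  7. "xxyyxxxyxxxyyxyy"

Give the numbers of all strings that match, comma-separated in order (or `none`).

1 → match
2 → match
3 → match
4 → no match
5 → match
6 → match
7 → match

1, 2, 3, 5, 6, 7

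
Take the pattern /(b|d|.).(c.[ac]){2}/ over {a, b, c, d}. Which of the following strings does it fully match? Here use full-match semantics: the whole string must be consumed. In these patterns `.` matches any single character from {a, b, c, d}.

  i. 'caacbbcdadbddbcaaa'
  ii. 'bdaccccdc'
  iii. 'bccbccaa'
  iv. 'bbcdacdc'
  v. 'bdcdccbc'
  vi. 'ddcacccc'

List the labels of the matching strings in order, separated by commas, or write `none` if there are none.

iii, iv, v, vi

i → no match
ii → no match
iii → match
iv → match
v → match
vi → match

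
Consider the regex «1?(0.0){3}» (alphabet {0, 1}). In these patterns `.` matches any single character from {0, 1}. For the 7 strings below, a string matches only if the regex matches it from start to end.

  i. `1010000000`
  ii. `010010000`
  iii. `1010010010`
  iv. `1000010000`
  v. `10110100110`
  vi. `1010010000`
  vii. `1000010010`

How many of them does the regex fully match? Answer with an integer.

6

i → match
ii → match
iii → match
iv → match
v → no match
vi → match
vii → match
Total matched: 6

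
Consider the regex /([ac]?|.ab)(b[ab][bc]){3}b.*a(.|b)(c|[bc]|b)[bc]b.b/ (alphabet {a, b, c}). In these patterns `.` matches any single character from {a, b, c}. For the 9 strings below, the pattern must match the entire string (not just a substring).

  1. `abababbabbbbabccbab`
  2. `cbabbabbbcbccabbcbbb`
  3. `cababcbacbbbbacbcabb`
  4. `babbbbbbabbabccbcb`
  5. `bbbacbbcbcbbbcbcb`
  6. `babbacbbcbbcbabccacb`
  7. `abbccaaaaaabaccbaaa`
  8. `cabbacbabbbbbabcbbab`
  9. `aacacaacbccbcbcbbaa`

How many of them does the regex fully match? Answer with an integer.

2

1 → no match
2 → match
3 → no match
4 → no match
5 → no match
6 → no match
7 → no match — must end with `b`
8 → match
9 → no match — must end with `b`
Total matched: 2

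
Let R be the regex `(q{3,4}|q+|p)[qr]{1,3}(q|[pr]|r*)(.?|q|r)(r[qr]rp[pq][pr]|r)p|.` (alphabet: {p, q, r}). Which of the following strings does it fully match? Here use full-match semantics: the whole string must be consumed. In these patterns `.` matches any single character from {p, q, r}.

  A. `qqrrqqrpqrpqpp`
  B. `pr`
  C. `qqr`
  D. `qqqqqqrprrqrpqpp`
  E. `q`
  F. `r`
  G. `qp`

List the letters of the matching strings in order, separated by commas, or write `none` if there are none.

D, E, F

A → no match
B → no match
C → no match
D → match
E → match
F → match
G → no match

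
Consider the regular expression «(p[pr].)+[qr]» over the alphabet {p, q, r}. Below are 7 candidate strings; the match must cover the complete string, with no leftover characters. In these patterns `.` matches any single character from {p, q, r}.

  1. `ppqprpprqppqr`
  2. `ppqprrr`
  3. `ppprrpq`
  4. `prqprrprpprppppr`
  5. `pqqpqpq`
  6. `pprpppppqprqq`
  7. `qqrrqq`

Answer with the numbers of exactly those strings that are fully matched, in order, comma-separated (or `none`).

1 → match
2 → match
3 → no match
4 → match
5 → no match
6 → match
7 → no match — must start with `p`

1, 2, 4, 6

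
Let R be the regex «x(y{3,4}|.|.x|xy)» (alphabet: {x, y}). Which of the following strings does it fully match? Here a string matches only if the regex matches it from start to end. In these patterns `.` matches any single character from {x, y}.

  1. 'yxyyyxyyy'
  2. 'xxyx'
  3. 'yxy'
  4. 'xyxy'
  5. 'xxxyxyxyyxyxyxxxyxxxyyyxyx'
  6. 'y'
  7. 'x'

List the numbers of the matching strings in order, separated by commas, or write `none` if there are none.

none

1 → no match — must start with 'x'
2 → no match
3 → no match — must start with 'x'
4 → no match
5 → no match
6 → no match — must start with 'x'
7 → no match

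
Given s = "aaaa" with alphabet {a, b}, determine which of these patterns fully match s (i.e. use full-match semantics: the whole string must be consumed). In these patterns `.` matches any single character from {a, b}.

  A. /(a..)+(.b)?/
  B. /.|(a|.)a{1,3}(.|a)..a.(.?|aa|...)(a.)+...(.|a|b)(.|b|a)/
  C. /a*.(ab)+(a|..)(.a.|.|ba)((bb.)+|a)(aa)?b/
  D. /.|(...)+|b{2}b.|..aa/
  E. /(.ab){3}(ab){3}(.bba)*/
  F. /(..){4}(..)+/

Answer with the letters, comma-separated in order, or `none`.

D

A → no match
B → no match
C → no match — must end with "b"
D → match
E → no match
F → no match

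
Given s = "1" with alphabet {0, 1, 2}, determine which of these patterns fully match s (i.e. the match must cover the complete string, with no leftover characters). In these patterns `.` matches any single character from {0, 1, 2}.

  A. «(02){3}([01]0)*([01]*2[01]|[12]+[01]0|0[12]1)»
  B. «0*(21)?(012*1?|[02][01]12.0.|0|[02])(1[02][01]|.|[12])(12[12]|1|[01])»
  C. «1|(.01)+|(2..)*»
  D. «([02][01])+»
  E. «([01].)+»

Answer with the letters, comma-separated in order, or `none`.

C

A → no match — must start with "02"
B → no match
C → match
D → no match
E → no match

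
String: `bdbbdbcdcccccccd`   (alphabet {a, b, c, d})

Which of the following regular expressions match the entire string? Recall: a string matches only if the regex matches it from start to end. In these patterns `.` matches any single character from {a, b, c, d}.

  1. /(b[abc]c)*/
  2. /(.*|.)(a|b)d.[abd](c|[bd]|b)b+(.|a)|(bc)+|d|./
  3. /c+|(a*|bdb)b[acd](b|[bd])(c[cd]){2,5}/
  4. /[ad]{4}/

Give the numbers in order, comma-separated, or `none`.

3

1 → no match
2 → no match
3 → match
4 → no match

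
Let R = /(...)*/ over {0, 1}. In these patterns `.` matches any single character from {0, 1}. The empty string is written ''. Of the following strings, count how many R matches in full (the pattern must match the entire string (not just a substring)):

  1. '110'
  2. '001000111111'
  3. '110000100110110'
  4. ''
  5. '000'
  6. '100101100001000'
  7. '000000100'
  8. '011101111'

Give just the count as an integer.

1. '110' → match
2. '001000111111' → match
3 → match
4. '' → match
5. '000' → match
6 → match
7. '000000100' → match
8. '011101111' → match
Total matched: 8

8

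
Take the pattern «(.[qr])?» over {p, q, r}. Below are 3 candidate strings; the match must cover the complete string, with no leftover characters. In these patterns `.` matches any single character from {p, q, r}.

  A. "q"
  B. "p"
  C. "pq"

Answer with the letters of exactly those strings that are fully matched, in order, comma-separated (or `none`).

C

A → no match
B → no match
C → match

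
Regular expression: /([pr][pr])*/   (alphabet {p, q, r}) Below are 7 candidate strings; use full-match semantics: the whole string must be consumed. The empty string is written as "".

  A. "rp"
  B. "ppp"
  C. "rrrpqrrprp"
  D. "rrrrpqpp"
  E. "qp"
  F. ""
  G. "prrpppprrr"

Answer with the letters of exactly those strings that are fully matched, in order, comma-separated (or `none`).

A, F, G

A. "rp" → match
B. "ppp" → no match
C. "rrrpqrrprp" → no match
D. "rrrrpqpp" → no match
E. "qp" → no match
F. "" → match
G. "prrpppprrr" → match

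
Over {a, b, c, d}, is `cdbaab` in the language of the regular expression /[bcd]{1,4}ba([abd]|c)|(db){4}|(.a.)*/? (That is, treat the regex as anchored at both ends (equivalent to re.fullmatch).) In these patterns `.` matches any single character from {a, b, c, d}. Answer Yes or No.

No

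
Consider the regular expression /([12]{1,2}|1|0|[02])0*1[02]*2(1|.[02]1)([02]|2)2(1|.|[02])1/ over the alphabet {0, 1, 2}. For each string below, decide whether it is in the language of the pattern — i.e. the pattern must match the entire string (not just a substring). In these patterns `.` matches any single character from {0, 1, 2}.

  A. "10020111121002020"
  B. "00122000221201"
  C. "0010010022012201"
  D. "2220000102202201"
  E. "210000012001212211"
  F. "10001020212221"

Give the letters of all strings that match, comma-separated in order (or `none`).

A → no match — must end with "1"
B → no match
C → no match
D → no match
E → no match
F → match

F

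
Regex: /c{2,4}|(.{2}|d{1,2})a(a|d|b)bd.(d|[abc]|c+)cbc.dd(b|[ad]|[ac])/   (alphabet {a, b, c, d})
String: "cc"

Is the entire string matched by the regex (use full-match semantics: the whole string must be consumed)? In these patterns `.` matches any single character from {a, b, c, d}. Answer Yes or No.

Yes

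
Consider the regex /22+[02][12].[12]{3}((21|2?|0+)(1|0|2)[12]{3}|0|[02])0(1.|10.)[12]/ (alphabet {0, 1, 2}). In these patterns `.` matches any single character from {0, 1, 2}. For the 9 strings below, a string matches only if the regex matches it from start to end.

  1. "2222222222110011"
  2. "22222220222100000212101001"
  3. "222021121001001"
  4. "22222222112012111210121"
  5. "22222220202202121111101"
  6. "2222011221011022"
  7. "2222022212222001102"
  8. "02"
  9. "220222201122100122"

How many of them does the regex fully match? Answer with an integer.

1 → no match
2 → no match
3 → match
4 → no match
5 → no match
6 → no match
7 → no match
8 → no match — must start with "22"
9 → no match
Total matched: 1

1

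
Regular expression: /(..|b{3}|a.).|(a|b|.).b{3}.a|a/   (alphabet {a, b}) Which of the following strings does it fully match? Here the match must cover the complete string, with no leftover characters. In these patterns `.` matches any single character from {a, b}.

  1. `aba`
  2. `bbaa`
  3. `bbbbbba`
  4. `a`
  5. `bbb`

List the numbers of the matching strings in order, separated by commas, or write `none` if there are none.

1, 3, 4, 5

1 → match
2 → no match
3 → match
4 → match
5 → match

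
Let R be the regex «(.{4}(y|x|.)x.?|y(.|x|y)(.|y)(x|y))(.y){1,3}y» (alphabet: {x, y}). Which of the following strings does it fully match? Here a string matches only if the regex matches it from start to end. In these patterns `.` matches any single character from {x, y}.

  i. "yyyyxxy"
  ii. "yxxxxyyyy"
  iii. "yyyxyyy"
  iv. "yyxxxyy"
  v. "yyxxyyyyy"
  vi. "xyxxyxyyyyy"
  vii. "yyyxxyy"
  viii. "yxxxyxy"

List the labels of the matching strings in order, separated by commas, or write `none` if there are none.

i → no match — must end with "yy"
ii → match
iii → match
iv → match
v → match
vi → match
vii → match
viii → no match — must end with "yy"

ii, iii, iv, v, vi, vii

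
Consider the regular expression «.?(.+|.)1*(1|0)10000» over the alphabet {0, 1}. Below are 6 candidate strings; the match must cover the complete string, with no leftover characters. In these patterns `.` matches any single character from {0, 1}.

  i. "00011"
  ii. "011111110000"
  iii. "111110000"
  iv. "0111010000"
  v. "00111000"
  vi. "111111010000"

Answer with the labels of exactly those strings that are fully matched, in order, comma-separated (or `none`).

ii, iii, iv, vi

i → no match — must end with "10000"
ii → match
iii → match
iv → match
v → no match — must end with "10000"
vi → match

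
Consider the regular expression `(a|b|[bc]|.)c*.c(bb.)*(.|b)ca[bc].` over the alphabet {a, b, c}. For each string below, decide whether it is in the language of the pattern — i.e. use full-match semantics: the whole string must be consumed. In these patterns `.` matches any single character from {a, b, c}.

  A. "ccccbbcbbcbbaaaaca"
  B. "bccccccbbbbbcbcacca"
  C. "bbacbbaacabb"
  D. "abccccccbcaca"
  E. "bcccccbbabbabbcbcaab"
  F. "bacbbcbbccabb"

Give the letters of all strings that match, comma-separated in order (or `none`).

A → no match
B → no match
C. "bbacbbaacabb" → no match
D → no match
E → no match
F → no match

none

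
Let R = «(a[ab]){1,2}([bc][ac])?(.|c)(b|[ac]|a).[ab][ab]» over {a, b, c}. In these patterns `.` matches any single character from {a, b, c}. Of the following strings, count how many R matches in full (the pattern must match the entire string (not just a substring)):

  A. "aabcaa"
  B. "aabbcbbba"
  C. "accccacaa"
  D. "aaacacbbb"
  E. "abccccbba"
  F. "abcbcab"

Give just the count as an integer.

A → no match
B → no match
C → no match
D → no match
E → match
F → match
Total matched: 2

2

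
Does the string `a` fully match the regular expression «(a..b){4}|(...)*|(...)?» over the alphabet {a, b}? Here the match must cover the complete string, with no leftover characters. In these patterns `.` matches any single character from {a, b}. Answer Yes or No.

No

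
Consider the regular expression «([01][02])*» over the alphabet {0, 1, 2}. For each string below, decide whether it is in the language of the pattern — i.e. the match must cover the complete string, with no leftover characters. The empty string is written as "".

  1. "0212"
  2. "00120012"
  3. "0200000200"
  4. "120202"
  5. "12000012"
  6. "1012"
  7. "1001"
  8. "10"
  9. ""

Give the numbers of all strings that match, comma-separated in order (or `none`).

1, 2, 3, 4, 5, 6, 8, 9

1 → match
2 → match
3 → match
4 → match
5 → match
6 → match
7 → no match
8 → match
9 → match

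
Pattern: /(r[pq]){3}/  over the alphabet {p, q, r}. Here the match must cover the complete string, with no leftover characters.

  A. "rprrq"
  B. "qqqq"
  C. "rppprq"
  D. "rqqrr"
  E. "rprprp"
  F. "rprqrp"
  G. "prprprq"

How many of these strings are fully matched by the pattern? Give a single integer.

2

A → no match
B → no match — must start with "r"
C → no match
D → no match
E → match
F → match
G → no match — must start with "r"
Total matched: 2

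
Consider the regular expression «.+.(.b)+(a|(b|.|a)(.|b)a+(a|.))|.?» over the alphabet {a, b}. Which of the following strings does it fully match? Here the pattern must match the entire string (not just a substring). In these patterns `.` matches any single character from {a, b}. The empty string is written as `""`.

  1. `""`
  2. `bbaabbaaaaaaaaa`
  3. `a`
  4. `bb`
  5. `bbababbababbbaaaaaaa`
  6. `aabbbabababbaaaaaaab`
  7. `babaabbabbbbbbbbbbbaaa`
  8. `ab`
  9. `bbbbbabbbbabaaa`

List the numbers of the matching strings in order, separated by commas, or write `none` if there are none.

1. `""` → match
2 → match
3. `a` → match
4. `bb` → no match
5 → match
6 → match
7 → match
8. `ab` → no match
9 → match

1, 2, 3, 5, 6, 7, 9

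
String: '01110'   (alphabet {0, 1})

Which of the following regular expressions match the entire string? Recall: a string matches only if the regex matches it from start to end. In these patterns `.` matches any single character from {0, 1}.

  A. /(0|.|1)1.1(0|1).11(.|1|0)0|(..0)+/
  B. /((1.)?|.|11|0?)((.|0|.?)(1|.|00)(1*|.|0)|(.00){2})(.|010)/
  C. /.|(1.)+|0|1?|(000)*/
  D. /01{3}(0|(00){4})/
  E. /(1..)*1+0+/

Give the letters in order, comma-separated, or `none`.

B, D

A → no match
B → match
C → no match
D → match
E → no match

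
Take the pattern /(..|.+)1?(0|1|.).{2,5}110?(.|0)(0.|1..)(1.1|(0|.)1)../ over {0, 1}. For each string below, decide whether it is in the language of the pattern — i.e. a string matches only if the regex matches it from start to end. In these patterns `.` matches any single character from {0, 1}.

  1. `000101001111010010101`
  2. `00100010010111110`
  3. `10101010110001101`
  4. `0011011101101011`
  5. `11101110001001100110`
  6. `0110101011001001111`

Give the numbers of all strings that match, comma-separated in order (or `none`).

1, 3, 6

1 → match
2 → no match
3 → match
4 → no match
5 → no match
6 → match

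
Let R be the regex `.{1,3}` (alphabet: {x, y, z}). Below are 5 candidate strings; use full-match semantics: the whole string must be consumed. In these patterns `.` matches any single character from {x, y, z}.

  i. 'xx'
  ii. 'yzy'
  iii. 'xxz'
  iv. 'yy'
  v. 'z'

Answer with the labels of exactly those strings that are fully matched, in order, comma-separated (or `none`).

i, ii, iii, iv, v

i → match
ii → match
iii → match
iv → match
v → match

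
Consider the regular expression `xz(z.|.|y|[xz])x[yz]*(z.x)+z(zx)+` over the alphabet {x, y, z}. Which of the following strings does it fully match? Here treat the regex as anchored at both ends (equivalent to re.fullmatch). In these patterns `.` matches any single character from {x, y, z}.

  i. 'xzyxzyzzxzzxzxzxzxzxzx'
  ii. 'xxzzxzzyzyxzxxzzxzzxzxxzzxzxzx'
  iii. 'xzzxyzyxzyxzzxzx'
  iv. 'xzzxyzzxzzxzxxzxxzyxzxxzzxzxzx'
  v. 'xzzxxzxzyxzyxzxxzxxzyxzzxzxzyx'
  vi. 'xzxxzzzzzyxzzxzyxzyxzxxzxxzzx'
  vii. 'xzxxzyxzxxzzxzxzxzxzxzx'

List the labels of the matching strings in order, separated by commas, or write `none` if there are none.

i, iii, iv, vi, vii

i → match
ii → no match — must start with 'xz'
iii → match
iv → match
v → no match — must end with 'zx'
vi → match
vii → match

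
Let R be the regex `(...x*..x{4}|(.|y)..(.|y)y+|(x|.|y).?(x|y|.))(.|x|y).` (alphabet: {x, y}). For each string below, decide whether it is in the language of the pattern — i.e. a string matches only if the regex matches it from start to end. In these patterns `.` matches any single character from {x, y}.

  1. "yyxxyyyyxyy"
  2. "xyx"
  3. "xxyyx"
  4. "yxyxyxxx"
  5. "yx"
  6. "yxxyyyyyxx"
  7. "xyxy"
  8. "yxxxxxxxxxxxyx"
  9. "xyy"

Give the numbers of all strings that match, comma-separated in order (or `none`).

3, 6, 7, 8

1 → no match
2 → no match
3 → match
4 → no match
5 → no match
6 → match
7 → match
8 → match
9 → no match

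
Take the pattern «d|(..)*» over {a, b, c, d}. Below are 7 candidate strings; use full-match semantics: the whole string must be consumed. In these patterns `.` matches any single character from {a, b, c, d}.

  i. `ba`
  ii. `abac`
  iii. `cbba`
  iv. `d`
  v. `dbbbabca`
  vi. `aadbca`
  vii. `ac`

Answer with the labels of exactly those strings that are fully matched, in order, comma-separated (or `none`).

i, ii, iii, iv, v, vi, vii

i → match
ii → match
iii → match
iv → match
v → match
vi → match
vii → match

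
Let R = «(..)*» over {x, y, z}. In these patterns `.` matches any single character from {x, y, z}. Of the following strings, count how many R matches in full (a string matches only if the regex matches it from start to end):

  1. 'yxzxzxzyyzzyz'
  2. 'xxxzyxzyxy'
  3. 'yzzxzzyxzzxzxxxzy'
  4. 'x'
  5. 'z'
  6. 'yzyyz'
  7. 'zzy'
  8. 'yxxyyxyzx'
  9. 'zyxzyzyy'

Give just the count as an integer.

1 → no match
2. 'xxxzyxzyxy' → match
3 → no match
4. 'x' → no match
5. 'z' → no match
6. 'yzyyz' → no match
7. 'zzy' → no match
8. 'yxxyyxyzx' → no match
9. 'zyxzyzyy' → match
Total matched: 2

2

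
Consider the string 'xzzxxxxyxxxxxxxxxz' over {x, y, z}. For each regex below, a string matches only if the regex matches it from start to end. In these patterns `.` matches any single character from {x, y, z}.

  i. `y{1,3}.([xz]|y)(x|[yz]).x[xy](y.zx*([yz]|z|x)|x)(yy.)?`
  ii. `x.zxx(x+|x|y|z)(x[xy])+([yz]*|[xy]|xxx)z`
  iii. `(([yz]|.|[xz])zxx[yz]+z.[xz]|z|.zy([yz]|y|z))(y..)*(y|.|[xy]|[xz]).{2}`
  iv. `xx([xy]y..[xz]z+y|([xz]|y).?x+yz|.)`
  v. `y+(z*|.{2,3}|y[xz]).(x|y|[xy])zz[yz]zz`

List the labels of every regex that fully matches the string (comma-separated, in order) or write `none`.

ii

i → no match — must start with 'y'
ii → match
iii → no match
iv → no match — must start with 'xx'
v → no match — must start with 'y'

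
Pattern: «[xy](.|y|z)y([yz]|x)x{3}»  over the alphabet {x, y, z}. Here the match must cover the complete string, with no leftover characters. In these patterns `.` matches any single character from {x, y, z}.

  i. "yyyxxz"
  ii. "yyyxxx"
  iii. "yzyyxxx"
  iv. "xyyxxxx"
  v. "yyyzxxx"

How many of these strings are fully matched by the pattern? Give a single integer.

i. "yyyxxz" → no match — must end with "x"
ii. "yyyxxx" → no match
iii. "yzyyxxx" → match
iv. "xyyxxxx" → match
v. "yyyzxxx" → match
Total matched: 3

3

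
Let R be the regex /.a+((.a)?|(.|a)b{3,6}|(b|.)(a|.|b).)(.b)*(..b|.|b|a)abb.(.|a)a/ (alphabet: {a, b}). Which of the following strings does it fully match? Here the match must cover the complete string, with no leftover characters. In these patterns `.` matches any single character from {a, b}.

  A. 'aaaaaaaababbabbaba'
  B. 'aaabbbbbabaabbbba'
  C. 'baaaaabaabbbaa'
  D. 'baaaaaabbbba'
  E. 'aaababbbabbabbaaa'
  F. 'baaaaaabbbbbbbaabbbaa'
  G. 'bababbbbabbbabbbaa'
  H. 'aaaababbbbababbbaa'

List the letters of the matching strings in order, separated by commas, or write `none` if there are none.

A, B, C, D, E, F, H

A → match
B → match
C → match
D → match
E → match
F → match
G → no match
H → match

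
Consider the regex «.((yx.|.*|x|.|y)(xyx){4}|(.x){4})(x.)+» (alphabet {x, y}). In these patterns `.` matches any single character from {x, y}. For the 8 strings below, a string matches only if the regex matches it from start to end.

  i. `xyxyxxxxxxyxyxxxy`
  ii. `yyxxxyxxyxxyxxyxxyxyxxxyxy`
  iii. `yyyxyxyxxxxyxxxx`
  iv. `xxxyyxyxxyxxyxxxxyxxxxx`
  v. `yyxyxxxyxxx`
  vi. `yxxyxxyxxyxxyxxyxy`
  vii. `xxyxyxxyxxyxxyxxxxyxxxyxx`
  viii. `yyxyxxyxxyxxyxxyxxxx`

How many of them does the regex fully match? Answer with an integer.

6

i → match
ii → match
iii → no match
iv → no match
v → match
vi → match
vii → match
viii → match
Total matched: 6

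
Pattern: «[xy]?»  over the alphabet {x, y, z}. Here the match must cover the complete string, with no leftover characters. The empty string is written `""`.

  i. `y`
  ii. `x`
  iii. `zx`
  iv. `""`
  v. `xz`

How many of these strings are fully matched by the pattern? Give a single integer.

i. `y` → match
ii. `x` → match
iii. `zx` → no match
iv. `""` → match
v. `xz` → no match
Total matched: 3

3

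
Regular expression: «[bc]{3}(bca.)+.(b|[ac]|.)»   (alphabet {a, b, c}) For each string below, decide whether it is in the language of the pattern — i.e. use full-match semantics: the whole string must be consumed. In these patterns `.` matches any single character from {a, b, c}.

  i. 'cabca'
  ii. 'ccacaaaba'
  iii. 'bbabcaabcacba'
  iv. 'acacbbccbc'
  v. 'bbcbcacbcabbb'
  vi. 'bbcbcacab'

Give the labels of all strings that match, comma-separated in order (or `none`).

i → no match
ii → no match
iii → no match
iv → no match
v → match
vi → match

v, vi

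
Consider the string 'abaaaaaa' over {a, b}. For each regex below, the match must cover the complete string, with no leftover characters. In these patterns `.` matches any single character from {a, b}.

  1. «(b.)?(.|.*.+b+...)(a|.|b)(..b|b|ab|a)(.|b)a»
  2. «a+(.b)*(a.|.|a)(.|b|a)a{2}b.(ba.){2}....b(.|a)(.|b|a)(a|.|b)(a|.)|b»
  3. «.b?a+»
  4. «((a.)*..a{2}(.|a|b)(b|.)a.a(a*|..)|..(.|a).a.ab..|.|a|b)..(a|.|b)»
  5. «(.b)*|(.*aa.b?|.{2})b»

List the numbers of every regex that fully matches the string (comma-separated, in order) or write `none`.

1 → no match
2 → no match
3 → match
4 → no match
5 → no match

3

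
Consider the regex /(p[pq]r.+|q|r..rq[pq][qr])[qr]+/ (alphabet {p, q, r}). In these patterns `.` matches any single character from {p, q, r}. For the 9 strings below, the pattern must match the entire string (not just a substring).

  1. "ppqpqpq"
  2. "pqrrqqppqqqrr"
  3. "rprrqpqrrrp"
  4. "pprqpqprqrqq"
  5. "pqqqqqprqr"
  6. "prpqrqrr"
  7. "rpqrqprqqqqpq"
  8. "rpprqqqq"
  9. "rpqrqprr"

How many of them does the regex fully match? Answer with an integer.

1 → no match
2 → match
3 → no match
4 → match
5 → no match
6 → no match
7 → no match
8 → match
9 → match
Total matched: 4

4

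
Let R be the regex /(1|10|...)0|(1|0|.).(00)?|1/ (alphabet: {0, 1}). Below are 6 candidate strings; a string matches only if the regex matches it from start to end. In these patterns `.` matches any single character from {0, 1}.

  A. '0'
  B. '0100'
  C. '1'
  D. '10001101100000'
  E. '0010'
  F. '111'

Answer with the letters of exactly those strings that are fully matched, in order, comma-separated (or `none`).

B, C, E

A → no match
B → match
C → match
D → no match
E → match
F → no match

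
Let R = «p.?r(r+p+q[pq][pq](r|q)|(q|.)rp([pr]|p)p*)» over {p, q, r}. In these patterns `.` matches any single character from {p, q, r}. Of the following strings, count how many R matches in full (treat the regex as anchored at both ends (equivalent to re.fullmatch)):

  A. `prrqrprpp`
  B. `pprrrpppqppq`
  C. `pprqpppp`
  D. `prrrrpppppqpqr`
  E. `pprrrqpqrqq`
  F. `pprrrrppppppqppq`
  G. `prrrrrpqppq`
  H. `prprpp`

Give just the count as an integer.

A → match
B → match
C → no match
D → match
E → no match
F → match
G → match
H → match
Total matched: 6

6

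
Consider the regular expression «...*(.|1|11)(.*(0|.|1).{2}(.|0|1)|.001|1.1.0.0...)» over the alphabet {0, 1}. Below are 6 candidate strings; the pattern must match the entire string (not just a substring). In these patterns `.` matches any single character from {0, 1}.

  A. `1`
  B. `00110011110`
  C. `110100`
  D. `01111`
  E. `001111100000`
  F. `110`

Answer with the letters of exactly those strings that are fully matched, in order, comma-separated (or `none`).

B, E

A → no match
B → match
C → no match
D → no match
E → match
F → no match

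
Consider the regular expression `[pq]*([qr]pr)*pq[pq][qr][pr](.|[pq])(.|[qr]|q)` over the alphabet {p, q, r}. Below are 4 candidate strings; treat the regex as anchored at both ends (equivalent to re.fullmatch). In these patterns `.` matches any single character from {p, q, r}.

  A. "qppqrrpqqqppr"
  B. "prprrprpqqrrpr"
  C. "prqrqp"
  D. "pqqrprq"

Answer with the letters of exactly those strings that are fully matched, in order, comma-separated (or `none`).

A → no match
B → match
C → no match
D → match

B, D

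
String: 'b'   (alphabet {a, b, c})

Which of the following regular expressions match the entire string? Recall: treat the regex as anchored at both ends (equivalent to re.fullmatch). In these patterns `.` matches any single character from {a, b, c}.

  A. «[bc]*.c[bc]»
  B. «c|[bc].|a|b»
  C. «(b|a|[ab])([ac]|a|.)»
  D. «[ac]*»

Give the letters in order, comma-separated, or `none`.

A → no match
B → match
C → no match
D → no match

B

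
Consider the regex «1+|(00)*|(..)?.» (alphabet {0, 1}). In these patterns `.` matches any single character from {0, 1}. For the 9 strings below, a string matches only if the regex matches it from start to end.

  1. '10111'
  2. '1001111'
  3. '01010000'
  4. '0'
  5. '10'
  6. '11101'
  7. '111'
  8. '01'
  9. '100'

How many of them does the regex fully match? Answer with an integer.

3

1 → no match
2 → no match
3 → no match
4 → match
5 → no match
6 → no match
7 → match
8 → no match
9 → match
Total matched: 3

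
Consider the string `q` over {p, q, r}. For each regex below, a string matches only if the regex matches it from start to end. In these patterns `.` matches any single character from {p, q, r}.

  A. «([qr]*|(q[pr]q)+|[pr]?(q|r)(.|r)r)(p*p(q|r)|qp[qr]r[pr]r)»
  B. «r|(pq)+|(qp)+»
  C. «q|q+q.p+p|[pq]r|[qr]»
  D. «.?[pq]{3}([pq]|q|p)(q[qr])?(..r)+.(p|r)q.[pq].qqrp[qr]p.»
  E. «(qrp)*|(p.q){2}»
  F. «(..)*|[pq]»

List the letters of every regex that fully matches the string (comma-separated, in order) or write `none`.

C, F

A → no match
B → no match
C → match
D → no match
E → no match
F → match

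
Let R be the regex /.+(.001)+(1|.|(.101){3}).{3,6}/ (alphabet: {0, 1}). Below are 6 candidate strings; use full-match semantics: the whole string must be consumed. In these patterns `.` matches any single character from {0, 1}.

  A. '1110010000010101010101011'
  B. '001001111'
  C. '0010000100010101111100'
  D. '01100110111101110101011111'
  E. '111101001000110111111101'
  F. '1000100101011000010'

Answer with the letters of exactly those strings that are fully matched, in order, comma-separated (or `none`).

none

A → no match
B → no match
C → no match
D → no match
E → no match
F → no match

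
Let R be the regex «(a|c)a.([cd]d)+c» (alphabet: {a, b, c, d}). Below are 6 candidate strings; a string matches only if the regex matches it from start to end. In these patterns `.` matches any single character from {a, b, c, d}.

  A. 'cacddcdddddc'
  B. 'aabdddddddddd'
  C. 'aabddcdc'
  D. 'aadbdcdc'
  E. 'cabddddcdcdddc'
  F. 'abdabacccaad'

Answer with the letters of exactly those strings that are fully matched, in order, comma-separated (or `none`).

A, C, E

A → match
B → no match — must end with 'dc'
C → match
D → no match
E → match
F → no match — must end with 'dc'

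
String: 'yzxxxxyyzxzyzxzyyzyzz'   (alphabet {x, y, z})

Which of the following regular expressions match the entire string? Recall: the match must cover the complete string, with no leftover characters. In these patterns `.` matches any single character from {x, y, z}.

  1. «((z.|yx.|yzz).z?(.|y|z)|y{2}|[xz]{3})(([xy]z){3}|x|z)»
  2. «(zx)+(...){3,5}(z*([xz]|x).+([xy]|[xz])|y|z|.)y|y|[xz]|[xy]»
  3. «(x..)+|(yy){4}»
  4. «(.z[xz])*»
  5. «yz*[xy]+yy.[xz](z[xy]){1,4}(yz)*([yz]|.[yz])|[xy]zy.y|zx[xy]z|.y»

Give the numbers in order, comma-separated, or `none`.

1 → no match
2 → no match
3 → no match
4 → no match
5 → match

5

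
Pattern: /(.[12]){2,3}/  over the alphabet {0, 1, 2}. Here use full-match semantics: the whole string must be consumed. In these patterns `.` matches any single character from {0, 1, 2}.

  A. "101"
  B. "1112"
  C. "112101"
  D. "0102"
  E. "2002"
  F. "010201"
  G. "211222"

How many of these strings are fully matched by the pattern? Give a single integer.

A → no match
B → match
C → match
D → match
E → no match
F → match
G → match
Total matched: 5

5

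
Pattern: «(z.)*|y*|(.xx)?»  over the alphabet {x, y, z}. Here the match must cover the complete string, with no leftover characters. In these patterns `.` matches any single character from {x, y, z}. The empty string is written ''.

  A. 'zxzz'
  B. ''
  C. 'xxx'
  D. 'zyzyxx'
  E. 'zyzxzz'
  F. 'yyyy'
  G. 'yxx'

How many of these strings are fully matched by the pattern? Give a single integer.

A → match
B → match
C → match
D → no match
E → match
F → match
G → match
Total matched: 6

6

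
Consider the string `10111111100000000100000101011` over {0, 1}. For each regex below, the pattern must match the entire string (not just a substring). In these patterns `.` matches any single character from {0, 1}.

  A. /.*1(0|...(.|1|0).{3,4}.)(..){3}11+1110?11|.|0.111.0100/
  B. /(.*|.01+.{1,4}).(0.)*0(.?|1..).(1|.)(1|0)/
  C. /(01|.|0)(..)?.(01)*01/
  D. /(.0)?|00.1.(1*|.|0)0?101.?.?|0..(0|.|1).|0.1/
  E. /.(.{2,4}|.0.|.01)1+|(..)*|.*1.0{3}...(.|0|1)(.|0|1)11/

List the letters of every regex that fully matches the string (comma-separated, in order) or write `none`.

B, E

A → no match
B → match
C → no match — must end with `01`
D → no match
E → match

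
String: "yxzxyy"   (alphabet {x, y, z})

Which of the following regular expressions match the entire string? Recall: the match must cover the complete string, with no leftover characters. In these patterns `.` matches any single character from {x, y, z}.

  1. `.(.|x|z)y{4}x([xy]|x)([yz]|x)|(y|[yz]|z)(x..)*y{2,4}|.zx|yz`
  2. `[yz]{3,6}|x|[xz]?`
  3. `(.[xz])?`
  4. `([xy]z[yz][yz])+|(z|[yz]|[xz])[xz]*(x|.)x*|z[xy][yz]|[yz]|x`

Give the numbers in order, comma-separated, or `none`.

1 → match
2 → no match
3 → no match
4 → no match

1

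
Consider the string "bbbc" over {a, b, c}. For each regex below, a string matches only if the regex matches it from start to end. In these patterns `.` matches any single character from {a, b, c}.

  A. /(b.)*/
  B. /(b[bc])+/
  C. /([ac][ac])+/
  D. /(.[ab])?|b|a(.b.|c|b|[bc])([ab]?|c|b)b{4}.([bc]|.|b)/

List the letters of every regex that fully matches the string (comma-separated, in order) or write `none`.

A, B

A → match
B → match
C → no match
D → no match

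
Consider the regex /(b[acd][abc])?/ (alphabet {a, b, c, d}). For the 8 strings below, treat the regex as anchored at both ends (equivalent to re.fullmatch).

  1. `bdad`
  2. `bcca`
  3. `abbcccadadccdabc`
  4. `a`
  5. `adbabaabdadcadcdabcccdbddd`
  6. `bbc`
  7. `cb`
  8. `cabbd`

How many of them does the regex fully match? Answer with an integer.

1 → no match
2 → no match
3 → no match
4 → no match
5 → no match
6 → no match
7 → no match
8 → no match
Total matched: 0

0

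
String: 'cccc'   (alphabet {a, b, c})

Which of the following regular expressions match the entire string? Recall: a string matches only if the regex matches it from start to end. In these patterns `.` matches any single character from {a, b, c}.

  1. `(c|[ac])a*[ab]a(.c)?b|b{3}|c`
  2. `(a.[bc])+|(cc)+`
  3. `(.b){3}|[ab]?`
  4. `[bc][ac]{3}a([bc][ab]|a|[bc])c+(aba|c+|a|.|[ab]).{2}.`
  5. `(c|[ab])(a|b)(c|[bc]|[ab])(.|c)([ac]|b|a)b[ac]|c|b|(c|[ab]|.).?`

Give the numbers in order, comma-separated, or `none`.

2

1 → no match
2 → match
3 → no match
4 → no match
5 → no match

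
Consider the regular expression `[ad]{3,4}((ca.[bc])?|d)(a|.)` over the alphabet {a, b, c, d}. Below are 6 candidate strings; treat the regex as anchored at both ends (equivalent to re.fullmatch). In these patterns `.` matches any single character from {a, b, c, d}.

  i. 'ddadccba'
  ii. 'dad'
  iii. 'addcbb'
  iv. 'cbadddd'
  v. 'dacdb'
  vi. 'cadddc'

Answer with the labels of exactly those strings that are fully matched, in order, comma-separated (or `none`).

none

i → no match
ii → no match
iii → no match
iv → no match
v → no match
vi → no match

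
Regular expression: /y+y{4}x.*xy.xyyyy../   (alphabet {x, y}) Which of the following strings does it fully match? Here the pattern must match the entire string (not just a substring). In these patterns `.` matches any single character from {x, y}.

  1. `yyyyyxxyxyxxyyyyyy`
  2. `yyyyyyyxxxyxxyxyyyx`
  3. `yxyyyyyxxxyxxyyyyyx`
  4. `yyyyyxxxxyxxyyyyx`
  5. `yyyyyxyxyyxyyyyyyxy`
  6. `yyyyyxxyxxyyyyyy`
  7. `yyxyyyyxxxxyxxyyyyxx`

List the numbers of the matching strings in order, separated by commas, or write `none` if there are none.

1, 6

1 → match
2 → no match
3 → no match
4 → no match
5 → no match
6 → match
7 → no match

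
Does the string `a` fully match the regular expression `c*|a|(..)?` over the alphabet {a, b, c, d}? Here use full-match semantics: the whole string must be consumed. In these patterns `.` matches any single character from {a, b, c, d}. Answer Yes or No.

Yes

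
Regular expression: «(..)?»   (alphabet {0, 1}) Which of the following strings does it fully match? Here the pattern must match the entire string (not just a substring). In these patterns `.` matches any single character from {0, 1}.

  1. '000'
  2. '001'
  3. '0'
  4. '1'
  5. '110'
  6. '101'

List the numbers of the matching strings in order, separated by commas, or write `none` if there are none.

none

1 → no match
2 → no match
3 → no match
4 → no match
5 → no match
6 → no match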